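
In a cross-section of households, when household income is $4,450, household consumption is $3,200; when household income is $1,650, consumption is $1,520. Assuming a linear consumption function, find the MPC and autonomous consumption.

MPC = 0.6; a = 530

MPC = ΔC/ΔY = (3200 − 1520)/(4450 − 1650) = 1680/2800 = 0.6
a = C − MPC·Y = 1520 − 0.6(1650) = 1520 − 990 = 530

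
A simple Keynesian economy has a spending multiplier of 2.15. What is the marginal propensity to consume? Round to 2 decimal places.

MPC = 0.53

k = 1/(1 − MPC), so 1 − MPC = 1/k = 1/2.15 = 0.4651
MPC = 1 − 0.4651 = 0.53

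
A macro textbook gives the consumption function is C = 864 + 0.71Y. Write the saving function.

S = Y − C = Y − (864 + 0.71Y) = -864 + (1 − 0.71)Y

S = -864 + 0.29Y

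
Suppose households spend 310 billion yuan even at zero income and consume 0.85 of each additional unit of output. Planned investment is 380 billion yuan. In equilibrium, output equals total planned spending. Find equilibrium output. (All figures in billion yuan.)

Y = 4600

Y = C + I = 310 + 0.85Y + 380
Y − 0.85Y = 690
0.15Y = 690, so Y = 690/0.15 = 4600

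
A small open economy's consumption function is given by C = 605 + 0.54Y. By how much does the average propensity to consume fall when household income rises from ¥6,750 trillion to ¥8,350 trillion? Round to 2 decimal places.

ΔAPC = 0.02

At Y = 6750: C = 605 + 0.54(6750) = 4250, APC = 4250/6750 = 0.630
At Y = 8350: C = 5114, APC = 5114/8350 = 0.612
Fall in APC = 0.630 − 0.612 = 0.018 ≈ 0.02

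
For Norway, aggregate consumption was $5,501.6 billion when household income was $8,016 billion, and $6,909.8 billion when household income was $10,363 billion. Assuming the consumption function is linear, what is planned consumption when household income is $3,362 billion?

C = 2709.2

MPC = (6909.8 − 5501.6)/(10363 − 8016) = 1408.2/2347 = 0.6
a = 5501.6 − 0.6(8016) = 5501.6 − 4809.6 = 692
C = 692 + 0.6(3362) = 692 + 2017.2 = 2709.2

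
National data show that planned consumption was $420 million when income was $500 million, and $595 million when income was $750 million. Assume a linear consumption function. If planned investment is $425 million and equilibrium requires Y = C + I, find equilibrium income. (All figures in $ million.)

Y = 1650

MPC = (595 − 420)/(750 − 500) = 175/250 = 0.7
a = 420 − 0.7(500) = 70
Equilibrium: Y = 70 + 0.7Y + 425
0.3Y = 495, so Y = 495/0.3 = 1650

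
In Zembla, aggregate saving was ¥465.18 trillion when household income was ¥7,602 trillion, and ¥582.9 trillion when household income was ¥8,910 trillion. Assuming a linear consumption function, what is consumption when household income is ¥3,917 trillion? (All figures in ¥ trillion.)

MPS = ΔS/ΔY = (582.9 − 465.18)/(8910 − 7602) = 117.72/1308 = 0.09
MPC = 1 − MPS = 0.91
Autonomous saving = 465.18 − 0.09(7602) = -219, so a = 219
C = 219 + 0.91(3917) = 219 + 3564.47 = 3783.47

C = 3783.47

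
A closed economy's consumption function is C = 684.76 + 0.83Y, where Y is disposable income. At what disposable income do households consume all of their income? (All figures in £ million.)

At break-even, C = Y: 684.76 + 0.83Y = Y
0.17Y = 684.76, so Y = 684.76/0.17 = 4028

Y = 4028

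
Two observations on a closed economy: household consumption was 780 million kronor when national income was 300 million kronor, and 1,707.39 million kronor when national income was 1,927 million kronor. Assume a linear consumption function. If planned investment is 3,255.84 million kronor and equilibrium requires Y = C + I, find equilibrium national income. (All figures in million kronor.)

MPC = (1707.39 − 780)/(1927 − 300) = 927.39/1627 = 0.57
a = 780 − 0.57(300) = 609
Equilibrium: Y = 609 + 0.57Y + 3255.84
0.43Y = 3864.84, so Y = 3864.84/0.43 = 8988

Y = 8988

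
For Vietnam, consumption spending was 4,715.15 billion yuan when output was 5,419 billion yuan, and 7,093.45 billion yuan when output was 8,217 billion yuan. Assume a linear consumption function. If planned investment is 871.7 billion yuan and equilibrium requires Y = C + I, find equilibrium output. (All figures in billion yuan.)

Y = 6538

MPC = (7093.45 − 4715.15)/(8217 − 5419) = 2378.3/2798 = 0.85
a = 4715.15 − 0.85(5419) = 109
Equilibrium: Y = 109 + 0.85Y + 871.7
0.15Y = 980.7, so Y = 980.7/0.15 = 6538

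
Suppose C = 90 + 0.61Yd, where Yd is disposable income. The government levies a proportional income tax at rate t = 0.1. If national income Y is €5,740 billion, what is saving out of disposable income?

S = 1924.74

Yd = (1 − 0.1)(5740) = 0.9(5740) = 5166
C = 90 + 0.61(5166) = 90 + 3151.26 = 3241.26
S = Yd − C = 5166 − 3241.26 = 1924.74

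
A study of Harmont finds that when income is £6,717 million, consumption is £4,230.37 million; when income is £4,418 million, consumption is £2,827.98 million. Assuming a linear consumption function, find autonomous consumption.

MPC = ΔC/ΔY = (4230.37 − 2827.98)/(6717 − 4418) = 1402.39/2299 = 0.61
a = C − MPC·Y = 2827.98 − 0.61(4418) = 2827.98 − 2694.98 = 133

a = 133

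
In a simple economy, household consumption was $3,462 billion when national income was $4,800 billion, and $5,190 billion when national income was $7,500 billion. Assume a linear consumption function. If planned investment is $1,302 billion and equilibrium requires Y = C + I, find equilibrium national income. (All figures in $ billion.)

MPC = (5190 − 3462)/(7500 − 4800) = 1728/2700 = 0.64
a = 3462 − 0.64(4800) = 390
Equilibrium: Y = 390 + 0.64Y + 1302
0.36Y = 1692, so Y = 1692/0.36 = 4700

Y = 4700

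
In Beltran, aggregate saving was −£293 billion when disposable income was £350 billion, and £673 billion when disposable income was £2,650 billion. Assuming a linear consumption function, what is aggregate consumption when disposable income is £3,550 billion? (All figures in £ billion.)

MPS = ΔS/ΔY = (673 − (-293))/(2650 − 350) = 966/2300 = 0.42
MPC = 1 − MPS = 0.58
Autonomous saving = -293 − 0.42(350) = -440, so a = 440
C = 440 + 0.58(3550) = 440 + 2059 = 2499

C = 2499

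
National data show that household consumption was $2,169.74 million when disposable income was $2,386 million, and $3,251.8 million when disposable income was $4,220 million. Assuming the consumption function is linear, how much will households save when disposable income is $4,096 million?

MPC = (3251.8 − 2169.74)/(4220 − 2386) = 1082.06/1834 = 0.59
a = 2169.74 − 0.59(2386) = 2169.74 − 1407.74 = 762
C = 762 + 0.59(4096) = 3178.64
S = 4096 − 3178.64 = 917.36

S = 917.36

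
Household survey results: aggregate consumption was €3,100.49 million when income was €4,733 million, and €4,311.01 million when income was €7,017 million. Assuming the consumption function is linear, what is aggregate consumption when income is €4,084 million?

MPC = (4311.01 − 3100.49)/(7017 − 4733) = 1210.52/2284 = 0.53
a = 3100.49 − 0.53(4733) = 3100.49 − 2508.49 = 592
C = 592 + 0.53(4084) = 592 + 2164.52 = 2756.52

C = 2756.52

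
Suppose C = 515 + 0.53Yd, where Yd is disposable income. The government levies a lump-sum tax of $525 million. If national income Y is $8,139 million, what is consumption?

Yd = Y − T = 8139 − 525 = 7614
C = 515 + 0.53(7614) = 515 + 4035.42 = 4550.42

C = 4550.42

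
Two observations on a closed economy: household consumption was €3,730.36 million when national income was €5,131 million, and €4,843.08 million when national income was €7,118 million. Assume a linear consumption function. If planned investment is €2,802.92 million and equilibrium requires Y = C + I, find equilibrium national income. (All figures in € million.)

Y = 8318

MPC = (4843.08 − 3730.36)/(7118 − 5131) = 1112.72/1987 = 0.56
a = 3730.36 − 0.56(5131) = 857
Equilibrium: Y = 857 + 0.56Y + 2802.92
0.44Y = 3659.92, so Y = 3659.92/0.44 = 8318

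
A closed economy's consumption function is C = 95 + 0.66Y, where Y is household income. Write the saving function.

S = Y − C = Y − (95 + 0.66Y) = -95 + (1 − 0.66)Y

S = -95 + 0.34Y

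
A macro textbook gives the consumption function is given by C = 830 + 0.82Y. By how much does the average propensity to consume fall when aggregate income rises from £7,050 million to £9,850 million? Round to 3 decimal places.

ΔAPC = 0.033

At Y = 7050: C = 830 + 0.82(7050) = 6611, APC = 6611/7050 = 0.9377
At Y = 9850: C = 8907, APC = 8907/9850 = 0.9043
Fall in APC = 0.9377 − 0.9043 = 0.0334 ≈ 0.033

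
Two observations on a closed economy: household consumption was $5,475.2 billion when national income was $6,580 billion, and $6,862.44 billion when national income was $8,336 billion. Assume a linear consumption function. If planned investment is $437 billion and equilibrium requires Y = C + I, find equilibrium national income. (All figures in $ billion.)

MPC = (6862.44 − 5475.2)/(8336 − 6580) = 1387.24/1756 = 0.79
a = 5475.2 − 0.79(6580) = 277
Equilibrium: Y = 277 + 0.79Y + 437
0.21Y = 714, so Y = 714/0.21 = 3400

Y = 3400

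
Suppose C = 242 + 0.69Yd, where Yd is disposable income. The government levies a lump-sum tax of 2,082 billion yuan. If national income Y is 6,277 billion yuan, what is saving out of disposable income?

S = 1058.45

Yd = Y − T = 6277 − 2082 = 4195
C = 242 + 0.69(4195) = 242 + 2894.55 = 3136.55
S = Yd − C = 4195 − 3136.55 = 1058.45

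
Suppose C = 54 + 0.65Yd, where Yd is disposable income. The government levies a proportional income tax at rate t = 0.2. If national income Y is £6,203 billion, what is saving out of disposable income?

S = 1682.84

Yd = (1 − 0.2)(6203) = 0.8(6203) = 4962.4
C = 54 + 0.65(4962.4) = 54 + 3225.56 = 3279.56
S = Yd − C = 4962.4 − 3279.56 = 1682.84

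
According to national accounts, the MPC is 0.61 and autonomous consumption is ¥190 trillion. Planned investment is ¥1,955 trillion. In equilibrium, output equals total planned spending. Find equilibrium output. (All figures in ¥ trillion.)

Y = 5500

Y = C + I = 190 + 0.61Y + 1955
Y − 0.61Y = 2145
0.39Y = 2145, so Y = 2145/0.39 = 5500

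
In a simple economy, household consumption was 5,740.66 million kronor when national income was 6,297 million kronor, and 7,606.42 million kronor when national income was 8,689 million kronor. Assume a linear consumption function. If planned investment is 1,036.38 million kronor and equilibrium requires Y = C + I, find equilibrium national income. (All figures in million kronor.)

Y = 8479

MPC = (7606.42 − 5740.66)/(8689 − 6297) = 1865.76/2392 = 0.78
a = 5740.66 − 0.78(6297) = 829
Equilibrium: Y = 829 + 0.78Y + 1036.38
0.22Y = 1865.38, so Y = 1865.38/0.22 = 8479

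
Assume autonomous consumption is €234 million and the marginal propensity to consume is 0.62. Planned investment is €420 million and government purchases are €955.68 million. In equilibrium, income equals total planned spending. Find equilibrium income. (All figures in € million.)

Y = C + I + G = 234 + 0.62Y + 420 + 955.68
Y − 0.62Y = 1609.68
0.38Y = 1609.68, so Y = 1609.68/0.38 = 4236

Y = 4236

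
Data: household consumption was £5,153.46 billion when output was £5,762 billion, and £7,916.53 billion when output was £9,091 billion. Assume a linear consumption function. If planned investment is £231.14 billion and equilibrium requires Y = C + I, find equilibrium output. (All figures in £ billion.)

MPC = (7916.53 − 5153.46)/(9091 − 5762) = 2763.07/3329 = 0.83
a = 5153.46 − 0.83(5762) = 371
Equilibrium: Y = 371 + 0.83Y + 231.14
0.17Y = 602.14, so Y = 602.14/0.17 = 3542

Y = 3542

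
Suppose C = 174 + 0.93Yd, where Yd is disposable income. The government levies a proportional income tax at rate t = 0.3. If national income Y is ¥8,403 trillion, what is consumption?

Yd = (1 − 0.3)(8403) = 0.7(8403) = 5882.1
C = 174 + 0.93(5882.1) = 174 + 5470.353 = 5644.353

C = 5644.353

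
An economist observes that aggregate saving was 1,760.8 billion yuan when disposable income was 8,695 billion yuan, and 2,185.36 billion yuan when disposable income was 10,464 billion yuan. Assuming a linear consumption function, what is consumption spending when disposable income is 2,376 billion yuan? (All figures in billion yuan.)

C = 2131.76

MPS = ΔS/ΔY = (2185.36 − 1760.8)/(10464 − 8695) = 424.56/1769 = 0.24
MPC = 1 − MPS = 0.76
Autonomous saving = 1760.8 − 0.24(8695) = -326, so a = 326
C = 326 + 0.76(2376) = 326 + 1805.76 = 2131.76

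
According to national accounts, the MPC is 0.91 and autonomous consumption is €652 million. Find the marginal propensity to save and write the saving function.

MPS = 0.09; S = -652 + 0.09Y

MPS = 1 − MPC = 1 − 0.91 = 0.09
S = Y − C = -652 + 0.09Y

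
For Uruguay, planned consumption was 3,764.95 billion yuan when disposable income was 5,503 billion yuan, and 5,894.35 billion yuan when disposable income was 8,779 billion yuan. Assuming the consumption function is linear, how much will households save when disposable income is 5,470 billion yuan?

S = 1726.5

MPC = (5894.35 − 3764.95)/(8779 − 5503) = 2129.4/3276 = 0.65
a = 3764.95 − 0.65(5503) = 3764.95 − 3576.95 = 188
C = 188 + 0.65(5470) = 3743.5
S = 5470 − 3743.5 = 1726.5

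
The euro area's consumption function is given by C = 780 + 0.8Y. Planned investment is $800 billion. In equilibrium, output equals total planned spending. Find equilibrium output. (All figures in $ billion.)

Y = 7900

Y = C + I = 780 + 0.8Y + 800
Y − 0.8Y = 1580
0.2Y = 1580, so Y = 1580/0.2 = 7900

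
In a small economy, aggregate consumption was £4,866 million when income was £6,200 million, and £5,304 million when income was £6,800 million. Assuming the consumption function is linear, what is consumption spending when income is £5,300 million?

MPC = (5304 − 4866)/(6800 − 6200) = 438/600 = 0.73
a = 4866 − 0.73(6200) = 4866 − 4526 = 340
C = 340 + 0.73(5300) = 340 + 3869 = 4209

C = 4209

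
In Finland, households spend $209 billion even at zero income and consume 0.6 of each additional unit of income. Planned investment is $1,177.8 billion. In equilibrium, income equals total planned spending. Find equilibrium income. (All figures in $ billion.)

Y = C + I = 209 + 0.6Y + 1177.8
Y − 0.6Y = 1386.8
0.4Y = 1386.8, so Y = 1386.8/0.4 = 3467

Y = 3467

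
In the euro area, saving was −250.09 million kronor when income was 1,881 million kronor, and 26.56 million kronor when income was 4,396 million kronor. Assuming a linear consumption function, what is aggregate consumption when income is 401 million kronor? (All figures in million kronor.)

C = 813.89

MPS = ΔS/ΔY = (26.56 − (-250.09))/(4396 − 1881) = 276.65/2515 = 0.11
MPC = 1 − MPS = 0.89
Autonomous saving = -250.09 − 0.11(1881) = -457, so a = 457
C = 457 + 0.89(401) = 457 + 356.89 = 813.89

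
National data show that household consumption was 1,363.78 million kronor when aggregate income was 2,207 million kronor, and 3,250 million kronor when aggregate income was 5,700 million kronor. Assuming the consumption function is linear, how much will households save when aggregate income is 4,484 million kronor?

S = 1890.64

MPC = (3250 − 1363.78)/(5700 − 2207) = 1886.22/3493 = 0.54
a = 1363.78 − 0.54(2207) = 1363.78 − 1191.78 = 172
C = 172 + 0.54(4484) = 2593.36
S = 4484 − 2593.36 = 1890.64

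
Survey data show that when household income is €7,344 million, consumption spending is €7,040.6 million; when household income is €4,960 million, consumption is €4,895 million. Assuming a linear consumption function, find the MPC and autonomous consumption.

MPC = ΔC/ΔY = (7040.6 − 4895)/(7344 − 4960) = 2145.6/2384 = 0.9
a = C − MPC·Y = 4895 − 0.9(4960) = 4895 − 4464 = 431

MPC = 0.9; a = 431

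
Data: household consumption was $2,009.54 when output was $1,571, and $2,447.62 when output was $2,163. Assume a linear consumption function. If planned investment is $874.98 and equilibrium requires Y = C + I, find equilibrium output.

MPC = (2447.62 − 2009.54)/(2163 − 1571) = 438.08/592 = 0.74
a = 2009.54 − 0.74(1571) = 847
Equilibrium: Y = 847 + 0.74Y + 874.98
0.26Y = 1721.98, so Y = 1721.98/0.26 = 6623

Y = 6623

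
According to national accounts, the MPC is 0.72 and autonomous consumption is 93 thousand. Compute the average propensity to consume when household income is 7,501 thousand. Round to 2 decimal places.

C = 93 + 0.72(7501) = 5493.72
APC = C/Y = 5493.72/7501 = 0.73

APC = 0.73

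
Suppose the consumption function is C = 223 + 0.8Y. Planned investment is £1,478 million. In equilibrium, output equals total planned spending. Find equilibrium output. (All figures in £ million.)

Y = C + I = 223 + 0.8Y + 1478
Y − 0.8Y = 1701
0.2Y = 1701, so Y = 1701/0.2 = 8505

Y = 8505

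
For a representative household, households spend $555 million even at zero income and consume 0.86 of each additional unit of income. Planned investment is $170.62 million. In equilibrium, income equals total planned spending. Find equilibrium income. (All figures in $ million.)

Y = C + I = 555 + 0.86Y + 170.62
Y − 0.86Y = 725.62
0.14Y = 725.62, so Y = 725.62/0.14 = 5183

Y = 5183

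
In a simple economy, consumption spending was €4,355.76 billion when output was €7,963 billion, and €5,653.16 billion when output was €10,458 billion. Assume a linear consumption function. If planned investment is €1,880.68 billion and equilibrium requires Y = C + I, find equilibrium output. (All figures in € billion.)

MPC = (5653.16 − 4355.76)/(10458 − 7963) = 1297.4/2495 = 0.52
a = 4355.76 − 0.52(7963) = 215
Equilibrium: Y = 215 + 0.52Y + 1880.68
0.48Y = 2095.68, so Y = 2095.68/0.48 = 4366

Y = 4366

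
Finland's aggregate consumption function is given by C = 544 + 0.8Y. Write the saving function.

S = -544 + 0.2Y

S = Y − C = Y − (544 + 0.8Y) = -544 + (1 − 0.8)Y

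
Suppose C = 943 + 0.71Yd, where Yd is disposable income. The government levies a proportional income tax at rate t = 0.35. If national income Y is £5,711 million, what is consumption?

Yd = (1 − 0.35)(5711) = 0.65(5711) = 3712.15
C = 943 + 0.71(3712.15) = 943 + 2635.6265 = 3578.6265

C = 3578.6265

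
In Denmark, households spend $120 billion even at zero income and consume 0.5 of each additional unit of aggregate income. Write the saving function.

S = Y − C = Y − (120 + 0.5Y) = -120 + (1 − 0.5)Y

S = -120 + 0.5Y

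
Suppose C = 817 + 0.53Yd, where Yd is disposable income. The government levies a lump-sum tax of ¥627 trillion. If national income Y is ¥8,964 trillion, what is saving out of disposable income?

S = 3101.39

Yd = Y − T = 8964 − 627 = 8337
C = 817 + 0.53(8337) = 817 + 4418.61 = 5235.61
S = Yd − C = 8337 − 5235.61 = 3101.39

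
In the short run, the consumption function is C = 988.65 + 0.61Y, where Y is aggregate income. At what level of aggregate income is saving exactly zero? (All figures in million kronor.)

At break-even, C = Y: 988.65 + 0.61Y = Y
0.39Y = 988.65, so Y = 988.65/0.39 = 2535

Y = 2535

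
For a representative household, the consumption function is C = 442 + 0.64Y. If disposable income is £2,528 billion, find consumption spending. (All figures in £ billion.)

C = 442 + 0.64(2528) = 442 + 1617.92 = 2059.92

C = 2059.92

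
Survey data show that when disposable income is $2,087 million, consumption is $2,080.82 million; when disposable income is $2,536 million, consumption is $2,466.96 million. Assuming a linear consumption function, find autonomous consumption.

MPC = ΔC/ΔY = (2466.96 − 2080.82)/(2536 − 2087) = 386.14/449 = 0.86
a = C − MPC·Y = 2080.82 − 0.86(2087) = 2080.82 − 1794.82 = 286

a = 286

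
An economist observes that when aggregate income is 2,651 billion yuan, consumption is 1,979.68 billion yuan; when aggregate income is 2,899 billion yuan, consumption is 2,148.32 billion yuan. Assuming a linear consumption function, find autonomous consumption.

a = 177

MPC = ΔC/ΔY = (2148.32 − 1979.68)/(2899 − 2651) = 168.64/248 = 0.68
a = C − MPC·Y = 1979.68 − 0.68(2651) = 1979.68 − 1802.68 = 177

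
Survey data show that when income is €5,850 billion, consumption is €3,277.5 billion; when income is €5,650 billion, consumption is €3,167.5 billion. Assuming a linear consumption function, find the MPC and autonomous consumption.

MPC = 0.55; a = 60

MPC = ΔC/ΔY = (3277.5 − 3167.5)/(5850 − 5650) = 110/200 = 0.55
a = C − MPC·Y = 3167.5 − 0.55(5650) = 3167.5 − 3107.5 = 60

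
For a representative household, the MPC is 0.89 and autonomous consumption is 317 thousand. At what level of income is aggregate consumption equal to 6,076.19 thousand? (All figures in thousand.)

317 + 0.89Y = 6076.19
0.89Y = 5759.19, so Y = 5759.19/0.89 = 6471

Y = 6471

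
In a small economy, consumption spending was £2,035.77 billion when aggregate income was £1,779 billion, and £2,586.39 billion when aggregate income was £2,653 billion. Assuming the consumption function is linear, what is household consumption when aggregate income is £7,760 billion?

C = 5803.8

MPC = (2586.39 − 2035.77)/(2653 − 1779) = 550.62/874 = 0.63
a = 2035.77 − 0.63(1779) = 2035.77 − 1120.77 = 915
C = 915 + 0.63(7760) = 915 + 4888.8 = 5803.8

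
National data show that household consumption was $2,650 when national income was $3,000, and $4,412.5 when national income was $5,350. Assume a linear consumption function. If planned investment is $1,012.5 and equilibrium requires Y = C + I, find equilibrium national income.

MPC = (4412.5 − 2650)/(5350 − 3000) = 1762.5/2350 = 0.75
a = 2650 − 0.75(3000) = 400
Equilibrium: Y = 400 + 0.75Y + 1012.5
0.25Y = 1412.5, so Y = 1412.5/0.25 = 5650

Y = 5650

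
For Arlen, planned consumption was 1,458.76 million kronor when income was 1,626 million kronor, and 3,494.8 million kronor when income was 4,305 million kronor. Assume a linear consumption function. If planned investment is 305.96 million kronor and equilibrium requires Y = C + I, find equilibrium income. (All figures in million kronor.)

MPC = (3494.8 − 1458.76)/(4305 − 1626) = 2036.04/2679 = 0.76
a = 1458.76 − 0.76(1626) = 223
Equilibrium: Y = 223 + 0.76Y + 305.96
0.24Y = 528.96, so Y = 528.96/0.24 = 2204

Y = 2204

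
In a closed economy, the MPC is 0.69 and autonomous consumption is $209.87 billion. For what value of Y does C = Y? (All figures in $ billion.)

Y = 677

At break-even, C = Y: 209.87 + 0.69Y = Y
0.31Y = 209.87, so Y = 209.87/0.31 = 677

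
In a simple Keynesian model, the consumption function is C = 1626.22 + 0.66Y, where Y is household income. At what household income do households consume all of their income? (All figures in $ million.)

Y = 4783

At break-even, C = Y: 1626.22 + 0.66Y = Y
0.34Y = 1626.22, so Y = 1626.22/0.34 = 4783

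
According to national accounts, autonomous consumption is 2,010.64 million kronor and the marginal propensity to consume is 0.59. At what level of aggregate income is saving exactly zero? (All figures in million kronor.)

At break-even, C = Y: 2010.64 + 0.59Y = Y
0.41Y = 2010.64, so Y = 2010.64/0.41 = 4904

Y = 4904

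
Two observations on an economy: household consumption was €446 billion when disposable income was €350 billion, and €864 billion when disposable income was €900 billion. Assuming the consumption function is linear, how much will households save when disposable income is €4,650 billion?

MPC = (864 − 446)/(900 − 350) = 418/550 = 0.76
a = 446 − 0.76(350) = 446 − 266 = 180
C = 180 + 0.76(4650) = 3714
S = 4650 − 3714 = 936

S = 936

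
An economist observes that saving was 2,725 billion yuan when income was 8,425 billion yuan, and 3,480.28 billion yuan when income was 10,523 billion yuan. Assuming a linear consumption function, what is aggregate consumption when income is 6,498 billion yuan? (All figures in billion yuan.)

C = 4466.72

MPS = ΔS/ΔY = (3480.28 − 2725)/(10523 − 8425) = 755.28/2098 = 0.36
MPC = 1 − MPS = 0.64
Autonomous saving = 2725 − 0.36(8425) = -308, so a = 308
C = 308 + 0.64(6498) = 308 + 4158.72 = 4466.72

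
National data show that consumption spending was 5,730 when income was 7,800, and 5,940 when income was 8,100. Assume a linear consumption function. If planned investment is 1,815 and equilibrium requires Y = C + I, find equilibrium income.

Y = 6950

MPC = (5940 − 5730)/(8100 − 7800) = 210/300 = 0.7
a = 5730 − 0.7(7800) = 270
Equilibrium: Y = 270 + 0.7Y + 1815
0.3Y = 2085, so Y = 2085/0.3 = 6950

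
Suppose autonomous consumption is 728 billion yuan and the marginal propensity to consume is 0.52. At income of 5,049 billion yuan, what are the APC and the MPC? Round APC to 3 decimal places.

APC = 0.664; MPC = 0.52

MPC = 0.52 (the slope of the consumption function)
C = 728 + 0.52(5049) = 3353.48, so APC = 3353.48/5049 = 0.664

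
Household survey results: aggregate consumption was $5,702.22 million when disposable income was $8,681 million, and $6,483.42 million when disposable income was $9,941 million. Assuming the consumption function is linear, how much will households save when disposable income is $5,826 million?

MPC = (6483.42 − 5702.22)/(9941 − 8681) = 781.2/1260 = 0.62
a = 5702.22 − 0.62(8681) = 5702.22 − 5382.22 = 320
C = 320 + 0.62(5826) = 3932.12
S = 5826 − 3932.12 = 1893.88

S = 1893.88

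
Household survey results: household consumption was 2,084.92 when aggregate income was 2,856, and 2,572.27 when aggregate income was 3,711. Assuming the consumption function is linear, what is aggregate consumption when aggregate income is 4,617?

C = 3088.69

MPC = (2572.27 − 2084.92)/(3711 − 2856) = 487.35/855 = 0.57
a = 2084.92 − 0.57(2856) = 2084.92 − 1627.92 = 457
C = 457 + 0.57(4617) = 457 + 2631.69 = 3088.69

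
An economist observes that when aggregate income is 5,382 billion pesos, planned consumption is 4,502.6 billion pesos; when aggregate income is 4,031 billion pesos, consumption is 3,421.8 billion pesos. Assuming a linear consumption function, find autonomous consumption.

a = 197

MPC = ΔC/ΔY = (4502.6 − 3421.8)/(5382 − 4031) = 1080.8/1351 = 0.8
a = C − MPC·Y = 3421.8 − 0.8(4031) = 3421.8 − 3224.8 = 197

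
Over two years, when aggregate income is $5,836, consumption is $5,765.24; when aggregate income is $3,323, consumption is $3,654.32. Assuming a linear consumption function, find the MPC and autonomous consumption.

MPC = 0.84; a = 863

MPC = ΔC/ΔY = (5765.24 − 3654.32)/(5836 − 3323) = 2110.92/2513 = 0.84
a = C − MPC·Y = 3654.32 − 0.84(3323) = 3654.32 − 2791.32 = 863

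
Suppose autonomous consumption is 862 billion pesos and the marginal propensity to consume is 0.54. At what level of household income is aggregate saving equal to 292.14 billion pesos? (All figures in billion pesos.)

Y = 2509

S = Y − C = -862 + 0.46Y
-862 + 0.46Y = 292.14, so 0.46Y = 1154.14 and Y = 2509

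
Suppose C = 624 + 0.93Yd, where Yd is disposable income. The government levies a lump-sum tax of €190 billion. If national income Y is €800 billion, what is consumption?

C = 1191.3

Yd = Y − T = 800 − 190 = 610
C = 624 + 0.93(610) = 624 + 567.3 = 1191.3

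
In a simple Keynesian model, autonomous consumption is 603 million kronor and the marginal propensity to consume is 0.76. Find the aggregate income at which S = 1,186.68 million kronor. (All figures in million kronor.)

S = Y − C = -603 + 0.24Y
-603 + 0.24Y = 1186.68, so 0.24Y = 1789.68 and Y = 7457

Y = 7457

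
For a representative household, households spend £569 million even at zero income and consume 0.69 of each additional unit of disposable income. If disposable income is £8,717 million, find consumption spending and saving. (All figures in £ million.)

C = 569 + 0.69(8717) = 569 + 6014.73 = 6583.73
S = Y − C = 8717 − 6583.73 = 2133.27

C = 6583.73; S = 2133.27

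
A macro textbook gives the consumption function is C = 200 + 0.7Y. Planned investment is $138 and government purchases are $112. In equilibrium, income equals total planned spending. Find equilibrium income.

Y = C + I + G = 200 + 0.7Y + 138 + 112
Y − 0.7Y = 450
0.3Y = 450, so Y = 450/0.3 = 1500

Y = 1500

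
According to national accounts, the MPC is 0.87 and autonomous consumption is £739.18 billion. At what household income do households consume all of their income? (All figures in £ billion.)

At break-even, C = Y: 739.18 + 0.87Y = Y
0.13Y = 739.18, so Y = 739.18/0.13 = 5686

Y = 5686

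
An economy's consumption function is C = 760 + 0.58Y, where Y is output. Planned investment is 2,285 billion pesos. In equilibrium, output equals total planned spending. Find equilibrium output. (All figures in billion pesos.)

Y = C + I = 760 + 0.58Y + 2285
Y − 0.58Y = 3045
0.42Y = 3045, so Y = 3045/0.42 = 7250

Y = 7250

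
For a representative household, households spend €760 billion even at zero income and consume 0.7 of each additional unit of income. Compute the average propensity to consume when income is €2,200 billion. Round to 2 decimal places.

APC = 1.05

C = 760 + 0.7(2200) = 2300
APC = C/Y = 2300/2200 = 1.05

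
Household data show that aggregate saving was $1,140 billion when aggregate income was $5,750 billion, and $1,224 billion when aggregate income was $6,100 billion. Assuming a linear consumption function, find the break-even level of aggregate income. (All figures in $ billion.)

MPS = ΔS/ΔY = (1224 − 1140)/(6100 − 5750) = 84/350 = 0.24
MPC = 1 − MPS = 0.76
From S(5750) = 1140: −a + 0.24(5750) = 1140, so a = 1380 − 1140 = 240
Break-even (S = 0): Y = a/MPS = 240/0.24 = 1000

Y = 1000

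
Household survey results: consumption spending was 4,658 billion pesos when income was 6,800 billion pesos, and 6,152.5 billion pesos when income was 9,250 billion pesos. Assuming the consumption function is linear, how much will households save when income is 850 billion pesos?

S = -178.5

MPC = (6152.5 − 4658)/(9250 − 6800) = 1494.5/2450 = 0.61
a = 4658 − 0.61(6800) = 4658 − 4148 = 510
C = 510 + 0.61(850) = 1028.5
S = 850 − 1028.5 = -178.5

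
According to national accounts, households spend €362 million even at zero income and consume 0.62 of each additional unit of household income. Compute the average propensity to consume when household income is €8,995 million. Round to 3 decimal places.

APC = 0.660

C = 362 + 0.62(8995) = 5938.9
APC = C/Y = 5938.9/8995 = 0.660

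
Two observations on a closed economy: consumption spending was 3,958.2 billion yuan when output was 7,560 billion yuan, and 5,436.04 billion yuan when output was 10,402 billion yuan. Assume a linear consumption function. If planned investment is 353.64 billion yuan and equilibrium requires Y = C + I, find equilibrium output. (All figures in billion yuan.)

Y = 793

MPC = (5436.04 − 3958.2)/(10402 − 7560) = 1477.84/2842 = 0.52
a = 3958.2 − 0.52(7560) = 27
Equilibrium: Y = 27 + 0.52Y + 353.64
0.48Y = 380.64, so Y = 380.64/0.48 = 793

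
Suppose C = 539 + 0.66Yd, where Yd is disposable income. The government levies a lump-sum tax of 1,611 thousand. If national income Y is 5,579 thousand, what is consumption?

C = 3157.88

Yd = Y − T = 5579 − 1611 = 3968
C = 539 + 0.66(3968) = 539 + 2618.88 = 3157.88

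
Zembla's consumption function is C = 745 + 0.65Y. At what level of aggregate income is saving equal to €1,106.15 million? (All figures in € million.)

Y = 5289

S = Y − C = -745 + 0.35Y
-745 + 0.35Y = 1106.15, so 0.35Y = 1851.15 and Y = 5289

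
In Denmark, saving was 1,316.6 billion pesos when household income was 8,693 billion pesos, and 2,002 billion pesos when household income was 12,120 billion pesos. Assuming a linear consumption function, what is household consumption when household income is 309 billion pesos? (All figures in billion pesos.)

C = 669.2

MPS = ΔS/ΔY = (2002 − 1316.6)/(12120 − 8693) = 685.4/3427 = 0.2
MPC = 1 − MPS = 0.8
Autonomous saving = 1316.6 − 0.2(8693) = -422, so a = 422
C = 422 + 0.8(309) = 422 + 247.2 = 669.2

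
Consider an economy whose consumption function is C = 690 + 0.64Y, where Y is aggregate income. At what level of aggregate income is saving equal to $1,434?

Y = 5900

S = Y − C = -690 + 0.36Y
-690 + 0.36Y = 1434, so 0.36Y = 2124 and Y = 5900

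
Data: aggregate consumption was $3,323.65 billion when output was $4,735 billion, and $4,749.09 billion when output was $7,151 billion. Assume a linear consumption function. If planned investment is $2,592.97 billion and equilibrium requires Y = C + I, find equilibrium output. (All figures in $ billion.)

MPC = (4749.09 − 3323.65)/(7151 − 4735) = 1425.44/2416 = 0.59
a = 3323.65 − 0.59(4735) = 530
Equilibrium: Y = 530 + 0.59Y + 2592.97
0.41Y = 3122.97, so Y = 3122.97/0.41 = 7617

Y = 7617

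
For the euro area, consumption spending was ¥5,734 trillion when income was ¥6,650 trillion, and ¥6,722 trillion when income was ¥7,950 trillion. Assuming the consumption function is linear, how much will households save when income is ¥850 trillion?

S = -476

MPC = (6722 − 5734)/(7950 − 6650) = 988/1300 = 0.76
a = 5734 − 0.76(6650) = 5734 − 5054 = 680
C = 680 + 0.76(850) = 1326
S = 850 − 1326 = -476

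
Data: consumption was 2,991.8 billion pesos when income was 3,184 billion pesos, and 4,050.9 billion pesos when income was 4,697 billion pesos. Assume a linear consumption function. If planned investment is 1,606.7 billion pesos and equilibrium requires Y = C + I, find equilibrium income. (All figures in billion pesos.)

MPC = (4050.9 − 2991.8)/(4697 − 3184) = 1059.1/1513 = 0.7
a = 2991.8 − 0.7(3184) = 763
Equilibrium: Y = 763 + 0.7Y + 1606.7
0.3Y = 2369.7, so Y = 2369.7/0.3 = 7899

Y = 7899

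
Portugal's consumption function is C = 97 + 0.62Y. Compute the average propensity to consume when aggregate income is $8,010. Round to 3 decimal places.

C = 97 + 0.62(8010) = 5063.2
APC = C/Y = 5063.2/8010 = 0.632

APC = 0.632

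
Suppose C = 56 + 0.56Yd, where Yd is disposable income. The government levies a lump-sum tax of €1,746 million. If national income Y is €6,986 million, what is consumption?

C = 2990.4

Yd = Y − T = 6986 − 1746 = 5240
C = 56 + 0.56(5240) = 56 + 2934.4 = 2990.4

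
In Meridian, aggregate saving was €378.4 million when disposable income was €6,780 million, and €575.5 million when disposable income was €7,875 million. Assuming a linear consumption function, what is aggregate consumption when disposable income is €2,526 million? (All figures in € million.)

MPS = ΔS/ΔY = (575.5 − 378.4)/(7875 − 6780) = 197.1/1095 = 0.18
MPC = 1 − MPS = 0.82
Autonomous saving = 378.4 − 0.18(6780) = -842, so a = 842
C = 842 + 0.82(2526) = 842 + 2071.32 = 2913.32

C = 2913.32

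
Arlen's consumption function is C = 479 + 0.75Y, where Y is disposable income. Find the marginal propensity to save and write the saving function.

MPS = 0.25; S = -479 + 0.25Y

MPS = 1 − MPC = 1 − 0.75 = 0.25
S = Y − C = -479 + 0.25Y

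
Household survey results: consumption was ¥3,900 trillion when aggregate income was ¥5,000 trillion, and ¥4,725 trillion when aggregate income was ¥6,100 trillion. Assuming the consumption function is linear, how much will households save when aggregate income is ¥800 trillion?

MPC = (4725 − 3900)/(6100 − 5000) = 825/1100 = 0.75
a = 3900 − 0.75(5000) = 3900 − 3750 = 150
C = 150 + 0.75(800) = 750
S = 800 − 750 = 50

S = 50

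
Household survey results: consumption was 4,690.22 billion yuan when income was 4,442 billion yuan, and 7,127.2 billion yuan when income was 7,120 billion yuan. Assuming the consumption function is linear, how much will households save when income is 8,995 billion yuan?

MPC = (7127.2 − 4690.22)/(7120 − 4442) = 2436.98/2678 = 0.91
a = 4690.22 − 0.91(4442) = 4690.22 − 4042.22 = 648
C = 648 + 0.91(8995) = 8833.45
S = 8995 − 8833.45 = 161.55

S = 161.55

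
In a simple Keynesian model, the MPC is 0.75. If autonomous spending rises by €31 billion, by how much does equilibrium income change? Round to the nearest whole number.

The multiplier is 1/(1 − MPC) = 1/0.25.
ΔY = 31/0.25 = 124.00 ≈ 124

ΔY ≈ 124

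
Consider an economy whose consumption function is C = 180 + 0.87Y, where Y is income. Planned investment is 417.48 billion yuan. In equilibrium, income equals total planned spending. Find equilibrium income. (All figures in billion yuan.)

Y = C + I = 180 + 0.87Y + 417.48
Y − 0.87Y = 597.48
0.13Y = 597.48, so Y = 597.48/0.13 = 4596

Y = 4596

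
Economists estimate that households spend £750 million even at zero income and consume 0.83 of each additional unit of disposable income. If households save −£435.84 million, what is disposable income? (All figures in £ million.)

Y = 1848

S = Y − C = -750 + 0.17Y
-750 + 0.17Y = -435.84, so 0.17Y = 314.16 and Y = 1848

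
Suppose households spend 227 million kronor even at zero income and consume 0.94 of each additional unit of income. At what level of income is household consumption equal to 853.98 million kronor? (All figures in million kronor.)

Y = 667

227 + 0.94Y = 853.98
0.94Y = 626.98, so Y = 626.98/0.94 = 667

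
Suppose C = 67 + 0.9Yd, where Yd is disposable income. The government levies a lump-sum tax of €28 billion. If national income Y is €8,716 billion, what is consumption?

C = 7886.2

Yd = Y − T = 8716 − 28 = 8688
C = 67 + 0.9(8688) = 67 + 7819.2 = 7886.2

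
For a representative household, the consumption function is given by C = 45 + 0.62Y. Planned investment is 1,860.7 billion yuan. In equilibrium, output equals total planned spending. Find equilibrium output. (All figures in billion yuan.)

Y = 5015

Y = C + I = 45 + 0.62Y + 1860.7
Y − 0.62Y = 1905.7
0.38Y = 1905.7, so Y = 1905.7/0.38 = 5015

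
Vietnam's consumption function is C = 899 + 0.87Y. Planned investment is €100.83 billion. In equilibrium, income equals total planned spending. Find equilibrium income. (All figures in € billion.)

Y = C + I = 899 + 0.87Y + 100.83
Y − 0.87Y = 999.83
0.13Y = 999.83, so Y = 999.83/0.13 = 7691

Y = 7691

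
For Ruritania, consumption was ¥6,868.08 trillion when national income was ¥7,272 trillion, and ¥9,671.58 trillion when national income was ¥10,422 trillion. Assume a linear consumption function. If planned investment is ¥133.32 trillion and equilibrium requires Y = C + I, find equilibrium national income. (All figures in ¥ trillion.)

Y = 4812

MPC = (9671.58 − 6868.08)/(10422 − 7272) = 2803.5/3150 = 0.89
a = 6868.08 − 0.89(7272) = 396
Equilibrium: Y = 396 + 0.89Y + 133.32
0.11Y = 529.32, so Y = 529.32/0.11 = 4812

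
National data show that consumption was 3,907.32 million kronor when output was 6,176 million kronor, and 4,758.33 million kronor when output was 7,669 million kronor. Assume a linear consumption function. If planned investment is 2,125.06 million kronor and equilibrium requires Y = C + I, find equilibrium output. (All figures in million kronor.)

MPC = (4758.33 − 3907.32)/(7669 − 6176) = 851.01/1493 = 0.57
a = 3907.32 − 0.57(6176) = 387
Equilibrium: Y = 387 + 0.57Y + 2125.06
0.43Y = 2512.06, so Y = 2512.06/0.43 = 5842

Y = 5842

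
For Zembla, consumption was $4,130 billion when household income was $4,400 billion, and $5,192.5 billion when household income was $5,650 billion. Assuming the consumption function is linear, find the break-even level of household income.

MPC = (5192.5 − 4130)/(5650 − 4400) = 1062.5/1250 = 0.85
a = 4130 − 0.85(4400) = 4130 − 3740 = 390
Break-even: Y = a/(1−MPC) = 390/0.15 = 2600

Y = 2600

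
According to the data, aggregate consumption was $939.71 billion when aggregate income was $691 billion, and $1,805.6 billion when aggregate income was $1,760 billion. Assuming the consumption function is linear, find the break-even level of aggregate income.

Y = 2000

MPC = (1805.6 − 939.71)/(1760 − 691) = 865.89/1069 = 0.81
a = 939.71 − 0.81(691) = 939.71 − 559.71 = 380
Break-even: Y = a/(1−MPC) = 380/0.19 = 2000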